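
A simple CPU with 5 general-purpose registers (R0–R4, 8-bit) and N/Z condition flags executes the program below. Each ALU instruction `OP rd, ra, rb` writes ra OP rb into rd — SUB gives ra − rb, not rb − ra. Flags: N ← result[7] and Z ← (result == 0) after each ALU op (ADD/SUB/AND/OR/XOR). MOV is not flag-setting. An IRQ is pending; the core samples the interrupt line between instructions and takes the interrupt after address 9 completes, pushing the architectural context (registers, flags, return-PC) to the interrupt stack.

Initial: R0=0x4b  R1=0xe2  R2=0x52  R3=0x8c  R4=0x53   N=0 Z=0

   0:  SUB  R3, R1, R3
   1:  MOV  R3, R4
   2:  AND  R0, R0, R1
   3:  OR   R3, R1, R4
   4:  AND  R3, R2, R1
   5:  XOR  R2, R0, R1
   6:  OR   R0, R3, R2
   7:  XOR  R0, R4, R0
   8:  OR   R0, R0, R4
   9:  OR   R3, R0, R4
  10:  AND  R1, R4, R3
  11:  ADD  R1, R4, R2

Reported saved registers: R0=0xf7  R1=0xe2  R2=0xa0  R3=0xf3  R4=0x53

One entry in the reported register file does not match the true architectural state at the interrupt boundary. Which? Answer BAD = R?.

after  0: R0=0x4b R1=0xe2 R2=0x52 R3=0x56 R4=0x53  N=0 Z=0
after  1: R0=0x4b R1=0xe2 R2=0x52 R3=0x53 R4=0x53  N=0 Z=0
after  2: R0=0x42 R1=0xe2 R2=0x52 R3=0x53 R4=0x53  N=0 Z=0
after  3: R0=0x42 R1=0xe2 R2=0x52 R3=0xf3 R4=0x53  N=1 Z=0
after  4: R0=0x42 R1=0xe2 R2=0x52 R3=0x42 R4=0x53  N=0 Z=0
after  5: R0=0x42 R1=0xe2 R2=0xa0 R3=0x42 R4=0x53  N=1 Z=0
after  6: R0=0xe2 R1=0xe2 R2=0xa0 R3=0x42 R4=0x53  N=1 Z=0
after  7: R0=0xb1 R1=0xe2 R2=0xa0 R3=0x42 R4=0x53  N=1 Z=0
after  8: R0=0xf3 R1=0xe2 R2=0xa0 R3=0x42 R4=0x53  N=1 Z=0
after  9: R0=0xf3 R1=0xe2 R2=0xa0 R3=0xf3 R4=0x53  N=1 Z=0
-- IRQ taken; context saved, return-PC = 10 --
mismatch: R0: reported 0xf7 vs actual 0xf3

BAD = R0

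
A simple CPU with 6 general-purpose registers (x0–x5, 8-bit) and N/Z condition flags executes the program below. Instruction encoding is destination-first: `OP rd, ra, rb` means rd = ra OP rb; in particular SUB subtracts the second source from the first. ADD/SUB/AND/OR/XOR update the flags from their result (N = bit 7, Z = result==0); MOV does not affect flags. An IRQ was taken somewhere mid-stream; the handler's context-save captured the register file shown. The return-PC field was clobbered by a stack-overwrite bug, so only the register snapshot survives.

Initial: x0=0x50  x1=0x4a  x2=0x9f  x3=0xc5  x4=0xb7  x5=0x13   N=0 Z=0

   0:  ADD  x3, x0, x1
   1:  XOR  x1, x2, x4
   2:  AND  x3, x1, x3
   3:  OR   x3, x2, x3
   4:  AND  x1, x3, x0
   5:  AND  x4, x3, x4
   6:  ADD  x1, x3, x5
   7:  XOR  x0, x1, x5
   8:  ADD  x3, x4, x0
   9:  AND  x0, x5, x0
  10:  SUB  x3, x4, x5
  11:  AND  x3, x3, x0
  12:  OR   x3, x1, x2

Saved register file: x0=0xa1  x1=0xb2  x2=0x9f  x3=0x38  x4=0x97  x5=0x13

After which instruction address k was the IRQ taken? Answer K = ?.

after  0: x0=0x50 x1=0x4a x2=0x9f x3=0x9a x4=0xb7 x5=0x13  N=1 Z=0
after  1: x0=0x50 x1=0x28 x2=0x9f x3=0x9a x4=0xb7 x5=0x13  N=0 Z=0
after  2: x0=0x50 x1=0x28 x2=0x9f x3=0x08 x4=0xb7 x5=0x13  N=0 Z=0
after  3: x0=0x50 x1=0x28 x2=0x9f x3=0x9f x4=0xb7 x5=0x13  N=1 Z=0
after  4: x0=0x50 x1=0x10 x2=0x9f x3=0x9f x4=0xb7 x5=0x13  N=0 Z=0
after  5: x0=0x50 x1=0x10 x2=0x9f x3=0x9f x4=0x97 x5=0x13  N=1 Z=0
after  6: x0=0x50 x1=0xb2 x2=0x9f x3=0x9f x4=0x97 x5=0x13  N=1 Z=0
after  7: x0=0xa1 x1=0xb2 x2=0x9f x3=0x9f x4=0x97 x5=0x13  N=1 Z=0
after  8: x0=0xa1 x1=0xb2 x2=0x9f x3=0x38 x4=0x97 x5=0x13  N=0 Z=0
-- IRQ taken; context saved, return-PC = 9 --

K = 8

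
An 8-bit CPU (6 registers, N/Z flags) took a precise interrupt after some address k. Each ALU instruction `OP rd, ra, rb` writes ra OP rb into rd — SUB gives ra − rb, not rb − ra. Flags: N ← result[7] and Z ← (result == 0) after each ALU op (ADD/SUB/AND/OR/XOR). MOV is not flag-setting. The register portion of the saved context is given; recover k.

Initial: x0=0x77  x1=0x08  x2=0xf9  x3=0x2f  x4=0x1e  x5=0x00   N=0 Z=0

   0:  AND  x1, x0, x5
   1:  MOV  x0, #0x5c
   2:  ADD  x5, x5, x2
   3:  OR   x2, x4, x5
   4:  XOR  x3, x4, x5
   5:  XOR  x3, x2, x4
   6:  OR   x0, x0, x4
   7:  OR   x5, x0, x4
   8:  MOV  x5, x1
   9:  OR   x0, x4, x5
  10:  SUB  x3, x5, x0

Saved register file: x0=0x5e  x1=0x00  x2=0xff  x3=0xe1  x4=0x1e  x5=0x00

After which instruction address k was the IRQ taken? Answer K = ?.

K = 8

after  0: x0=0x77 x1=0x00 x2=0xf9 x3=0x2f x4=0x1e x5=0x00  N=0 Z=1
after  1: x0=0x5c x1=0x00 x2=0xf9 x3=0x2f x4=0x1e x5=0x00  N=0 Z=1
after  2: x0=0x5c x1=0x00 x2=0xf9 x3=0x2f x4=0x1e x5=0xf9  N=1 Z=0
after  3: x0=0x5c x1=0x00 x2=0xff x3=0x2f x4=0x1e x5=0xf9  N=1 Z=0
after  4: x0=0x5c x1=0x00 x2=0xff x3=0xe7 x4=0x1e x5=0xf9  N=1 Z=0
after  5: x0=0x5c x1=0x00 x2=0xff x3=0xe1 x4=0x1e x5=0xf9  N=1 Z=0
after  6: x0=0x5e x1=0x00 x2=0xff x3=0xe1 x4=0x1e x5=0xf9  N=0 Z=0
after  7: x0=0x5e x1=0x00 x2=0xff x3=0xe1 x4=0x1e x5=0x5e  N=0 Z=0
after  8: x0=0x5e x1=0x00 x2=0xff x3=0xe1 x4=0x1e x5=0x00  N=0 Z=0
-- IRQ taken; context saved, return-PC = 9 --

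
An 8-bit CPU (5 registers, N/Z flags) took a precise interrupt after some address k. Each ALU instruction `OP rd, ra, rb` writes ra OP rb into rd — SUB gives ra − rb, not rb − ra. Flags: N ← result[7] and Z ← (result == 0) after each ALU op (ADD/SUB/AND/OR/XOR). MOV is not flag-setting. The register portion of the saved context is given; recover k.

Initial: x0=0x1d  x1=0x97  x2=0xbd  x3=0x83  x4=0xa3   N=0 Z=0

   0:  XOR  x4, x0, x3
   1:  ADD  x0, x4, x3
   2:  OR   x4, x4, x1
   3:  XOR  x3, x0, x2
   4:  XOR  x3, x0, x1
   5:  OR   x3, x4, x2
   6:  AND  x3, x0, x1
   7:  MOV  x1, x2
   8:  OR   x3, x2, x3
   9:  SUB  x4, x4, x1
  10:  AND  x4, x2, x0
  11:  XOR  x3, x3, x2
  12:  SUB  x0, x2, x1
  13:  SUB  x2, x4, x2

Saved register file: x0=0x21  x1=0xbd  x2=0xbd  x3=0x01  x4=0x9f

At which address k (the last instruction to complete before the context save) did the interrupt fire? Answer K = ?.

after  0: x0=0x1d x1=0x97 x2=0xbd x3=0x83 x4=0x9e  N=1 Z=0
after  1: x0=0x21 x1=0x97 x2=0xbd x3=0x83 x4=0x9e  N=0 Z=0
after  2: x0=0x21 x1=0x97 x2=0xbd x3=0x83 x4=0x9f  N=1 Z=0
after  3: x0=0x21 x1=0x97 x2=0xbd x3=0x9c x4=0x9f  N=1 Z=0
after  4: x0=0x21 x1=0x97 x2=0xbd x3=0xb6 x4=0x9f  N=1 Z=0
after  5: x0=0x21 x1=0x97 x2=0xbd x3=0xbf x4=0x9f  N=1 Z=0
after  6: x0=0x21 x1=0x97 x2=0xbd x3=0x01 x4=0x9f  N=0 Z=0
after  7: x0=0x21 x1=0xbd x2=0xbd x3=0x01 x4=0x9f  N=0 Z=0
-- IRQ taken; context saved, return-PC = 8 --

K = 7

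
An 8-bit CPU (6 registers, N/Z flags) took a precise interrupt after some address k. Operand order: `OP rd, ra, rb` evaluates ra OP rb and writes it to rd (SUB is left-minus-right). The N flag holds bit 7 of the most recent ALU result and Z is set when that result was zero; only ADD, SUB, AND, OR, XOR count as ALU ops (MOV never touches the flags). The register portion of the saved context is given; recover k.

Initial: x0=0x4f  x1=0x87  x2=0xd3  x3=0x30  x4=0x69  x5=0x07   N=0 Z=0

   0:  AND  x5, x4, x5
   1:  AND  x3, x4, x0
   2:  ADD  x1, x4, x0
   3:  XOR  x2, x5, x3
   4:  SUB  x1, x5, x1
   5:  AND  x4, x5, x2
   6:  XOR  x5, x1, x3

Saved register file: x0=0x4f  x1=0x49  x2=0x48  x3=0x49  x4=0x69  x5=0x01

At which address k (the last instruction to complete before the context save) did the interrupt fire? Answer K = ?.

after  0: x0=0x4f x1=0x87 x2=0xd3 x3=0x30 x4=0x69 x5=0x01  N=0 Z=0
after  1: x0=0x4f x1=0x87 x2=0xd3 x3=0x49 x4=0x69 x5=0x01  N=0 Z=0
after  2: x0=0x4f x1=0xb8 x2=0xd3 x3=0x49 x4=0x69 x5=0x01  N=1 Z=0
after  3: x0=0x4f x1=0xb8 x2=0x48 x3=0x49 x4=0x69 x5=0x01  N=0 Z=0
after  4: x0=0x4f x1=0x49 x2=0x48 x3=0x49 x4=0x69 x5=0x01  N=0 Z=0
-- IRQ taken; context saved, return-PC = 5 --

K = 4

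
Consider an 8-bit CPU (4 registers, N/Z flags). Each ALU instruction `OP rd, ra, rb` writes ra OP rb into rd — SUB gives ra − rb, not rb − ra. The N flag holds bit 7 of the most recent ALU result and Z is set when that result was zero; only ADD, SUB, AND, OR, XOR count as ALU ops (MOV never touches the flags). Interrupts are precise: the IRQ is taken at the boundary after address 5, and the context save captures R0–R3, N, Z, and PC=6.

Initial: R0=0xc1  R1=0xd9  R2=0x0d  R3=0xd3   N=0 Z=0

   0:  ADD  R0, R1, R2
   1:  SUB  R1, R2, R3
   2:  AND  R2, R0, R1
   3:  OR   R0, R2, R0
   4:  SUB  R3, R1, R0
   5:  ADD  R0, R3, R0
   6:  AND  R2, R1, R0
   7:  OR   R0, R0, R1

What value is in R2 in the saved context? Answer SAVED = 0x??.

SAVED = 0x22

after  0: R0=0xe6 R1=0xd9 R2=0x0d R3=0xd3  N=1 Z=0
after  1: R0=0xe6 R1=0x3a R2=0x0d R3=0xd3  N=0 Z=0
after  2: R0=0xe6 R1=0x3a R2=0x22 R3=0xd3  N=0 Z=0
after  3: R0=0xe6 R1=0x3a R2=0x22 R3=0xd3  N=1 Z=0
after  4: R0=0xe6 R1=0x3a R2=0x22 R3=0x54  N=0 Z=0
after  5: R0=0x3a R1=0x3a R2=0x22 R3=0x54  N=0 Z=0
-- IRQ taken; context saved, return-PC = 6 --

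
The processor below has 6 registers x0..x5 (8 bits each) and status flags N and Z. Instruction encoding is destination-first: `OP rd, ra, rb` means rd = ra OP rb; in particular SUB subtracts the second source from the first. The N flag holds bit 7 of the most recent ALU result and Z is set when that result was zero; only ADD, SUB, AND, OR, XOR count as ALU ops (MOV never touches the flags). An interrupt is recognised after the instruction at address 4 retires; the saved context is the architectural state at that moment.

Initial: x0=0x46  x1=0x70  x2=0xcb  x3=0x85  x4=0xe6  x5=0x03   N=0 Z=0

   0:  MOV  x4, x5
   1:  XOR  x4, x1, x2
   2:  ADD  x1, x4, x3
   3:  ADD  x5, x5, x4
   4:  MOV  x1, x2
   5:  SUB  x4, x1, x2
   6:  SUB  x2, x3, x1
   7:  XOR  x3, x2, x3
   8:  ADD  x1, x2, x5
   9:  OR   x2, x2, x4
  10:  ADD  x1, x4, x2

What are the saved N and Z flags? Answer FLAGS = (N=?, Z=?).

FLAGS = (N=1, Z=0)

after  0: x0=0x46 x1=0x70 x2=0xcb x3=0x85 x4=0x03 x5=0x03  N=0 Z=0
after  1: x0=0x46 x1=0x70 x2=0xcb x3=0x85 x4=0xbb x5=0x03  N=1 Z=0
after  2: x0=0x46 x1=0x40 x2=0xcb x3=0x85 x4=0xbb x5=0x03  N=0 Z=0
after  3: x0=0x46 x1=0x40 x2=0xcb x3=0x85 x4=0xbb x5=0xbe  N=1 Z=0
after  4: x0=0x46 x1=0xcb x2=0xcb x3=0x85 x4=0xbb x5=0xbe  N=1 Z=0
-- IRQ taken; context saved, return-PC = 5 --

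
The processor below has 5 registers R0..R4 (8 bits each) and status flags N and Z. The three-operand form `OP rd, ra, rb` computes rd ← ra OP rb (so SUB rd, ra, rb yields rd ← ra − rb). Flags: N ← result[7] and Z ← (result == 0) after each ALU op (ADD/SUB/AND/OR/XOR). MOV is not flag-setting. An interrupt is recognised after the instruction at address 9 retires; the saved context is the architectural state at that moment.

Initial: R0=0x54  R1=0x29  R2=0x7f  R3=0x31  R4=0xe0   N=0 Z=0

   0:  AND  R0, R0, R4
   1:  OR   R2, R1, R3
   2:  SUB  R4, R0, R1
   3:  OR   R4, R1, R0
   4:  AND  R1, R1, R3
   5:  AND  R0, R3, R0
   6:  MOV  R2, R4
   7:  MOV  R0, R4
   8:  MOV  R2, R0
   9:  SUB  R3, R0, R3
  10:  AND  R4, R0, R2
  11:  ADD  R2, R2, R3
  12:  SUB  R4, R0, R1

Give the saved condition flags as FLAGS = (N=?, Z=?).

after  0: R0=0x40 R1=0x29 R2=0x7f R3=0x31 R4=0xe0  N=0 Z=0
after  1: R0=0x40 R1=0x29 R2=0x39 R3=0x31 R4=0xe0  N=0 Z=0
after  2: R0=0x40 R1=0x29 R2=0x39 R3=0x31 R4=0x17  N=0 Z=0
after  3: R0=0x40 R1=0x29 R2=0x39 R3=0x31 R4=0x69  N=0 Z=0
after  4: R0=0x40 R1=0x21 R2=0x39 R3=0x31 R4=0x69  N=0 Z=0
after  5: R0=0x00 R1=0x21 R2=0x39 R3=0x31 R4=0x69  N=0 Z=1
after  6: R0=0x00 R1=0x21 R2=0x69 R3=0x31 R4=0x69  N=0 Z=1
after  7: R0=0x69 R1=0x21 R2=0x69 R3=0x31 R4=0x69  N=0 Z=1
after  8: R0=0x69 R1=0x21 R2=0x69 R3=0x31 R4=0x69  N=0 Z=1
after  9: R0=0x69 R1=0x21 R2=0x69 R3=0x38 R4=0x69  N=0 Z=0
-- IRQ taken; context saved, return-PC = 10 --

FLAGS = (N=0, Z=0)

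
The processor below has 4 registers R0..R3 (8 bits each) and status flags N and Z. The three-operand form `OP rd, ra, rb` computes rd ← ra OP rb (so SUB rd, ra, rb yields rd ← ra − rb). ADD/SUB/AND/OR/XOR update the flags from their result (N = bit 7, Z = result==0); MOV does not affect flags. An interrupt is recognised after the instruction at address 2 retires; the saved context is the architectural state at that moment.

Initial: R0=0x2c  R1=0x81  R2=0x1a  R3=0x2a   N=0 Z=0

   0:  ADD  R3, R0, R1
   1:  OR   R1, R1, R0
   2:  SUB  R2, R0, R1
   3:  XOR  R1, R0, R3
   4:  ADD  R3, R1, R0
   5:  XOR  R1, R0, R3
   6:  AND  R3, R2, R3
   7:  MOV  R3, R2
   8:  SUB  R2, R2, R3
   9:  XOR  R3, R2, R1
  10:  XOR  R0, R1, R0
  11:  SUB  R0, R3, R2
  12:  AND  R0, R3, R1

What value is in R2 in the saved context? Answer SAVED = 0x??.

SAVED = 0x7f

after  0: R0=0x2c R1=0x81 R2=0x1a R3=0xad  N=1 Z=0
after  1: R0=0x2c R1=0xad R2=0x1a R3=0xad  N=1 Z=0
after  2: R0=0x2c R1=0xad R2=0x7f R3=0xad  N=0 Z=0
-- IRQ taken; context saved, return-PC = 3 --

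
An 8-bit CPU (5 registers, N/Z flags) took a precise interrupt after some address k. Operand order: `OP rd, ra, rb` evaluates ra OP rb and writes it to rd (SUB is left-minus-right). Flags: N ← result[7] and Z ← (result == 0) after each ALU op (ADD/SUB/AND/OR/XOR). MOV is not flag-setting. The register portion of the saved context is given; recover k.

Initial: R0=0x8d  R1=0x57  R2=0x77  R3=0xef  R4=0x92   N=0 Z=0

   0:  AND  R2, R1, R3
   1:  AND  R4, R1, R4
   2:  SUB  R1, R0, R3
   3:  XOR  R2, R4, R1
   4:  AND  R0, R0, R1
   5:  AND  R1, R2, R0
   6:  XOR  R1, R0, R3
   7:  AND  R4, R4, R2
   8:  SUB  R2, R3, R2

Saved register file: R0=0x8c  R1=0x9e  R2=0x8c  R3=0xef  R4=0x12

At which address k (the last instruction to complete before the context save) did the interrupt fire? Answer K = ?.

after  0: R0=0x8d R1=0x57 R2=0x47 R3=0xef R4=0x92  N=0 Z=0
after  1: R0=0x8d R1=0x57 R2=0x47 R3=0xef R4=0x12  N=0 Z=0
after  2: R0=0x8d R1=0x9e R2=0x47 R3=0xef R4=0x12  N=1 Z=0
after  3: R0=0x8d R1=0x9e R2=0x8c R3=0xef R4=0x12  N=1 Z=0
after  4: R0=0x8c R1=0x9e R2=0x8c R3=0xef R4=0x12  N=1 Z=0
-- IRQ taken; context saved, return-PC = 5 --

K = 4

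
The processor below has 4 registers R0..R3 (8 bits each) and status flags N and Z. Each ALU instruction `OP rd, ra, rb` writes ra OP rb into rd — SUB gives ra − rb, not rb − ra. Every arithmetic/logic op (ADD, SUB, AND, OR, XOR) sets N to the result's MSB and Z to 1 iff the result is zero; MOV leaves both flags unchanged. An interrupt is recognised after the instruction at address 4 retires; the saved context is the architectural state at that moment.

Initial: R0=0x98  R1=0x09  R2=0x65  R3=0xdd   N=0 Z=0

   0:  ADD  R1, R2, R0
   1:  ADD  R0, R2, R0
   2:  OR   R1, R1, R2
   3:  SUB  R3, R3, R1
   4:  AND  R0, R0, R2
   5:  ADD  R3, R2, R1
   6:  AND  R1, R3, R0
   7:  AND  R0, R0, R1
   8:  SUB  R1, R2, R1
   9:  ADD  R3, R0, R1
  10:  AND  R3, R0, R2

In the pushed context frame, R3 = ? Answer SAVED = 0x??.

SAVED = 0xe0

after  0: R0=0x98 R1=0xfd R2=0x65 R3=0xdd  N=1 Z=0
after  1: R0=0xfd R1=0xfd R2=0x65 R3=0xdd  N=1 Z=0
after  2: R0=0xfd R1=0xfd R2=0x65 R3=0xdd  N=1 Z=0
after  3: R0=0xfd R1=0xfd R2=0x65 R3=0xe0  N=1 Z=0
after  4: R0=0x65 R1=0xfd R2=0x65 R3=0xe0  N=0 Z=0
-- IRQ taken; context saved, return-PC = 5 --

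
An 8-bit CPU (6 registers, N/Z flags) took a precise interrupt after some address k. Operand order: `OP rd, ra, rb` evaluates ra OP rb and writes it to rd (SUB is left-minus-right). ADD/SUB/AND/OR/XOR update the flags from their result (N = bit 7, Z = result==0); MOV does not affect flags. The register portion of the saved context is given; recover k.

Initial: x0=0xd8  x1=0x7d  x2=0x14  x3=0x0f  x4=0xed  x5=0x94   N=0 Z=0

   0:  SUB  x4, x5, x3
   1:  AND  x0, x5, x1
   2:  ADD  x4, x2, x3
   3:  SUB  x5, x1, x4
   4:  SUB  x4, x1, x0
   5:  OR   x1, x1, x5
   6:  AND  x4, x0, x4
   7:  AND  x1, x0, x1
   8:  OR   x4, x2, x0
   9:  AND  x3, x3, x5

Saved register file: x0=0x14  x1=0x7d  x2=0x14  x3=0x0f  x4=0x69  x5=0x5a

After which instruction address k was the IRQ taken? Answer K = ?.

after  0: x0=0xd8 x1=0x7d x2=0x14 x3=0x0f x4=0x85 x5=0x94  N=1 Z=0
after  1: x0=0x14 x1=0x7d x2=0x14 x3=0x0f x4=0x85 x5=0x94  N=0 Z=0
after  2: x0=0x14 x1=0x7d x2=0x14 x3=0x0f x4=0x23 x5=0x94  N=0 Z=0
after  3: x0=0x14 x1=0x7d x2=0x14 x3=0x0f x4=0x23 x5=0x5a  N=0 Z=0
after  4: x0=0x14 x1=0x7d x2=0x14 x3=0x0f x4=0x69 x5=0x5a  N=0 Z=0
-- IRQ taken; context saved, return-PC = 5 --

K = 4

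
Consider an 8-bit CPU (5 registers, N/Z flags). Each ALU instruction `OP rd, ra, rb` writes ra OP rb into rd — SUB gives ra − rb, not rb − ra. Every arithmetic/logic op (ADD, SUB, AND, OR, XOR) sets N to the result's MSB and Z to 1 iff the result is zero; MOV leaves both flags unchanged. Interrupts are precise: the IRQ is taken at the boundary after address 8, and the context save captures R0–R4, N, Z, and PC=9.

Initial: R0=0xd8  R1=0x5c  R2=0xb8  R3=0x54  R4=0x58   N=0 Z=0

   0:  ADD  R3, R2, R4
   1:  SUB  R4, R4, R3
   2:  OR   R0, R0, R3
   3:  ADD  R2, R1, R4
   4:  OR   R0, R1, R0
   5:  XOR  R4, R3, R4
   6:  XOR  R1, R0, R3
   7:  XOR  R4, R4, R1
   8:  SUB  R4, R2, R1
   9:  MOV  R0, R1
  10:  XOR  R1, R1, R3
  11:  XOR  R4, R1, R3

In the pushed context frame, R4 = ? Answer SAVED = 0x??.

SAVED = 0xd8

after  0: R0=0xd8 R1=0x5c R2=0xb8 R3=0x10 R4=0x58  N=0 Z=0
after  1: R0=0xd8 R1=0x5c R2=0xb8 R3=0x10 R4=0x48  N=0 Z=0
after  2: R0=0xd8 R1=0x5c R2=0xb8 R3=0x10 R4=0x48  N=1 Z=0
after  3: R0=0xd8 R1=0x5c R2=0xa4 R3=0x10 R4=0x48  N=1 Z=0
after  4: R0=0xdc R1=0x5c R2=0xa4 R3=0x10 R4=0x48  N=1 Z=0
after  5: R0=0xdc R1=0x5c R2=0xa4 R3=0x10 R4=0x58  N=0 Z=0
after  6: R0=0xdc R1=0xcc R2=0xa4 R3=0x10 R4=0x58  N=1 Z=0
after  7: R0=0xdc R1=0xcc R2=0xa4 R3=0x10 R4=0x94  N=1 Z=0
after  8: R0=0xdc R1=0xcc R2=0xa4 R3=0x10 R4=0xd8  N=1 Z=0
-- IRQ taken; context saved, return-PC = 9 --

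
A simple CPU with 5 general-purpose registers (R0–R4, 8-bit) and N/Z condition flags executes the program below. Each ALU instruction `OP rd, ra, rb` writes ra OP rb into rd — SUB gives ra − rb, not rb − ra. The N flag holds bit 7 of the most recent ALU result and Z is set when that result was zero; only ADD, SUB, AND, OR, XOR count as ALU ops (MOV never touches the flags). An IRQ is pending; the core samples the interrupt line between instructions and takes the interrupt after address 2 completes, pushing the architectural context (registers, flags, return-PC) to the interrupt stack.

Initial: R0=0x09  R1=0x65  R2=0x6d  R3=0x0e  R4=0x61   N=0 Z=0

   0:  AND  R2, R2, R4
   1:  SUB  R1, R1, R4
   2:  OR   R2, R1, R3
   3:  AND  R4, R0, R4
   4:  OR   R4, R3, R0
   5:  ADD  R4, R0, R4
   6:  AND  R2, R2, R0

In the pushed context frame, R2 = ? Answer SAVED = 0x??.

after  0: R0=0x09 R1=0x65 R2=0x61 R3=0x0e R4=0x61  N=0 Z=0
after  1: R0=0x09 R1=0x04 R2=0x61 R3=0x0e R4=0x61  N=0 Z=0
after  2: R0=0x09 R1=0x04 R2=0x0e R3=0x0e R4=0x61  N=0 Z=0
-- IRQ taken; context saved, return-PC = 3 --

SAVED = 0x0e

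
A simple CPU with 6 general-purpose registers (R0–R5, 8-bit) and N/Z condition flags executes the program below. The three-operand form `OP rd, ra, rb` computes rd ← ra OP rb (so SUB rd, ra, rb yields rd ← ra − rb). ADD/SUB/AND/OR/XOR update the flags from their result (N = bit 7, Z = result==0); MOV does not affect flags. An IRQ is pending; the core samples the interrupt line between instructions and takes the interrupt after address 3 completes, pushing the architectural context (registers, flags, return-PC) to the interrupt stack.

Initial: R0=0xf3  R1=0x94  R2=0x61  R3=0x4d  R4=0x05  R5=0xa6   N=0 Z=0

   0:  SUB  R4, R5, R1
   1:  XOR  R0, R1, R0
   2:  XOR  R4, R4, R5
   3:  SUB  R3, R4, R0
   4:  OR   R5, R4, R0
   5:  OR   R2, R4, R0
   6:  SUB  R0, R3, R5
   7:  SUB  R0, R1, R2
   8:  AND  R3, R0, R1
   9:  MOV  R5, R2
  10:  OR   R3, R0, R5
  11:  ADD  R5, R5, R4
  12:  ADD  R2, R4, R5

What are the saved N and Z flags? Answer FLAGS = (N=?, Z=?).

after  0: R0=0xf3 R1=0x94 R2=0x61 R3=0x4d R4=0x12 R5=0xa6  N=0 Z=0
after  1: R0=0x67 R1=0x94 R2=0x61 R3=0x4d R4=0x12 R5=0xa6  N=0 Z=0
after  2: R0=0x67 R1=0x94 R2=0x61 R3=0x4d R4=0xb4 R5=0xa6  N=1 Z=0
after  3: R0=0x67 R1=0x94 R2=0x61 R3=0x4d R4=0xb4 R5=0xa6  N=0 Z=0
-- IRQ taken; context saved, return-PC = 4 --

FLAGS = (N=0, Z=0)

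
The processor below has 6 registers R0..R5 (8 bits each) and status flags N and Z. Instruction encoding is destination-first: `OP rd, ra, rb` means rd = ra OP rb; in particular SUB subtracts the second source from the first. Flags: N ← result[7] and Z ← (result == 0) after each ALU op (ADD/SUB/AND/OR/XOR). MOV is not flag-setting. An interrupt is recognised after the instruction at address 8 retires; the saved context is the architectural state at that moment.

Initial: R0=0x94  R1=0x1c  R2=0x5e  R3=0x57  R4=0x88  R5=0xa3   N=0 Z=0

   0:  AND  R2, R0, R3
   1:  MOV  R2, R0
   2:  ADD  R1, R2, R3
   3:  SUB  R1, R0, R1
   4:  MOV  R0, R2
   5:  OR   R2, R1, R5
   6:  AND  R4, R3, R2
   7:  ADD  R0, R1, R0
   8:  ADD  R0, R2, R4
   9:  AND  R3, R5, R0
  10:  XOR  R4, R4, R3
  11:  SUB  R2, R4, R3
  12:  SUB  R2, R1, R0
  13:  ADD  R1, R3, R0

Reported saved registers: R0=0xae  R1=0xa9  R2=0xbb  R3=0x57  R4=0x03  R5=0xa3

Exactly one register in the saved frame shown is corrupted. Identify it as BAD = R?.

after  0: R0=0x94 R1=0x1c R2=0x14 R3=0x57 R4=0x88 R5=0xa3  N=0 Z=0
after  1: R0=0x94 R1=0x1c R2=0x94 R3=0x57 R4=0x88 R5=0xa3  N=0 Z=0
after  2: R0=0x94 R1=0xeb R2=0x94 R3=0x57 R4=0x88 R5=0xa3  N=1 Z=0
after  3: R0=0x94 R1=0xa9 R2=0x94 R3=0x57 R4=0x88 R5=0xa3  N=1 Z=0
after  4: R0=0x94 R1=0xa9 R2=0x94 R3=0x57 R4=0x88 R5=0xa3  N=1 Z=0
after  5: R0=0x94 R1=0xa9 R2=0xab R3=0x57 R4=0x88 R5=0xa3  N=1 Z=0
after  6: R0=0x94 R1=0xa9 R2=0xab R3=0x57 R4=0x03 R5=0xa3  N=0 Z=0
after  7: R0=0x3d R1=0xa9 R2=0xab R3=0x57 R4=0x03 R5=0xa3  N=0 Z=0
after  8: R0=0xae R1=0xa9 R2=0xab R3=0x57 R4=0x03 R5=0xa3  N=1 Z=0
-- IRQ taken; context saved, return-PC = 9 --
mismatch: R2: reported 0xbb vs actual 0xab

BAD = R2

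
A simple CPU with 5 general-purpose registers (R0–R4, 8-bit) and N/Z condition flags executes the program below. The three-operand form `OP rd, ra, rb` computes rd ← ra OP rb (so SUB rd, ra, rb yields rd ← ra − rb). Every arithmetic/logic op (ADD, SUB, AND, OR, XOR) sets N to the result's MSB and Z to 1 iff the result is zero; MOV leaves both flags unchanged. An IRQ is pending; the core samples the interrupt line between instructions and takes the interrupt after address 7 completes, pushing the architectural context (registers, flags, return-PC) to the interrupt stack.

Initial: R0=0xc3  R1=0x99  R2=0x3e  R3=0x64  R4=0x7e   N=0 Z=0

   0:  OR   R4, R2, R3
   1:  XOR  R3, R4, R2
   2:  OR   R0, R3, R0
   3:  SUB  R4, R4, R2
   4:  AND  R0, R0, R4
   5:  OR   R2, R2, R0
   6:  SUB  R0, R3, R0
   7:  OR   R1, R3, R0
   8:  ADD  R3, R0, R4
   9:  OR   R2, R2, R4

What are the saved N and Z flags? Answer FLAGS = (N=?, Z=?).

FLAGS = (N=0, Z=0)

after  0: R0=0xc3 R1=0x99 R2=0x3e R3=0x64 R4=0x7e  N=0 Z=0
after  1: R0=0xc3 R1=0x99 R2=0x3e R3=0x40 R4=0x7e  N=0 Z=0
after  2: R0=0xc3 R1=0x99 R2=0x3e R3=0x40 R4=0x7e  N=1 Z=0
after  3: R0=0xc3 R1=0x99 R2=0x3e R3=0x40 R4=0x40  N=0 Z=0
after  4: R0=0x40 R1=0x99 R2=0x3e R3=0x40 R4=0x40  N=0 Z=0
after  5: R0=0x40 R1=0x99 R2=0x7e R3=0x40 R4=0x40  N=0 Z=0
after  6: R0=0x00 R1=0x99 R2=0x7e R3=0x40 R4=0x40  N=0 Z=1
after  7: R0=0x00 R1=0x40 R2=0x7e R3=0x40 R4=0x40  N=0 Z=0
-- IRQ taken; context saved, return-PC = 8 --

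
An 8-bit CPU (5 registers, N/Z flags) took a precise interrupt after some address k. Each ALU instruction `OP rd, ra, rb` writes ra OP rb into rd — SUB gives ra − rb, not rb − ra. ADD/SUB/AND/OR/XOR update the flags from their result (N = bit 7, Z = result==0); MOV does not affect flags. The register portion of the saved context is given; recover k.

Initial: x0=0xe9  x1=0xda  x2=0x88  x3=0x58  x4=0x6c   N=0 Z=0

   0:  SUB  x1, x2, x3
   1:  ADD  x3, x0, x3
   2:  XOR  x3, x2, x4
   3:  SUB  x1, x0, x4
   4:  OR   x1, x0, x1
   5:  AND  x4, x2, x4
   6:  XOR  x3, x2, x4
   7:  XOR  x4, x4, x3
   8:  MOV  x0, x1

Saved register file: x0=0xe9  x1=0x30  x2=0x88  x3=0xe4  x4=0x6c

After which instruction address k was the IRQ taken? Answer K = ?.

after  0: x0=0xe9 x1=0x30 x2=0x88 x3=0x58 x4=0x6c  N=0 Z=0
after  1: x0=0xe9 x1=0x30 x2=0x88 x3=0x41 x4=0x6c  N=0 Z=0
after  2: x0=0xe9 x1=0x30 x2=0x88 x3=0xe4 x4=0x6c  N=1 Z=0
-- IRQ taken; context saved, return-PC = 3 --

K = 2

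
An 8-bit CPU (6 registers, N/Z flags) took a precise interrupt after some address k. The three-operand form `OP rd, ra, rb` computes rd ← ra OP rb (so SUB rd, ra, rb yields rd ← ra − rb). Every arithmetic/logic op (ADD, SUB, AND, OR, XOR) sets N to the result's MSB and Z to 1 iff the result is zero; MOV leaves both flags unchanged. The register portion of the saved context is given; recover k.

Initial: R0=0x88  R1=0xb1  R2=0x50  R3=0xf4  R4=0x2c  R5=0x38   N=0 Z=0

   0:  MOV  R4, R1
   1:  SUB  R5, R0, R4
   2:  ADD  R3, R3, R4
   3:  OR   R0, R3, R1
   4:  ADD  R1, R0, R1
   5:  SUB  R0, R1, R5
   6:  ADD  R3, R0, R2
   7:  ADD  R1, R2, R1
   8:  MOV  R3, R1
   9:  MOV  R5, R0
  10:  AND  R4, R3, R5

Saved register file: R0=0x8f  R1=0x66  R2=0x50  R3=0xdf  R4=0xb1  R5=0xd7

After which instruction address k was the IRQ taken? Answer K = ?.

after  0: R0=0x88 R1=0xb1 R2=0x50 R3=0xf4 R4=0xb1 R5=0x38  N=0 Z=0
after  1: R0=0x88 R1=0xb1 R2=0x50 R3=0xf4 R4=0xb1 R5=0xd7  N=1 Z=0
after  2: R0=0x88 R1=0xb1 R2=0x50 R3=0xa5 R4=0xb1 R5=0xd7  N=1 Z=0
after  3: R0=0xb5 R1=0xb1 R2=0x50 R3=0xa5 R4=0xb1 R5=0xd7  N=1 Z=0
after  4: R0=0xb5 R1=0x66 R2=0x50 R3=0xa5 R4=0xb1 R5=0xd7  N=0 Z=0
after  5: R0=0x8f R1=0x66 R2=0x50 R3=0xa5 R4=0xb1 R5=0xd7  N=1 Z=0
after  6: R0=0x8f R1=0x66 R2=0x50 R3=0xdf R4=0xb1 R5=0xd7  N=1 Z=0
-- IRQ taken; context saved, return-PC = 7 --

K = 6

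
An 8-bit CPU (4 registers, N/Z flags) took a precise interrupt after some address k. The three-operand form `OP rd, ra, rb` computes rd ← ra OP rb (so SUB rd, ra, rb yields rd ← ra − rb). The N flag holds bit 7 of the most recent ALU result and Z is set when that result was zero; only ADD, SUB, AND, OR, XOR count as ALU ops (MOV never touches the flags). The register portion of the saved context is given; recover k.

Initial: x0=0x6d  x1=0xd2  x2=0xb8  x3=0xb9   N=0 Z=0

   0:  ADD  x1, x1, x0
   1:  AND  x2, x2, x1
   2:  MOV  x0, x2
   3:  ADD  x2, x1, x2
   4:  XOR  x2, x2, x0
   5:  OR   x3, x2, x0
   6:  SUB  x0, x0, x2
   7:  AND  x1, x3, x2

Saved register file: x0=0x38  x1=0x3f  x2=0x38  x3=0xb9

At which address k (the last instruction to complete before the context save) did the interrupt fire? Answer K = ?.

after  0: x0=0x6d x1=0x3f x2=0xb8 x3=0xb9  N=0 Z=0
after  1: x0=0x6d x1=0x3f x2=0x38 x3=0xb9  N=0 Z=0
after  2: x0=0x38 x1=0x3f x2=0x38 x3=0xb9  N=0 Z=0
-- IRQ taken; context saved, return-PC = 3 --

K = 2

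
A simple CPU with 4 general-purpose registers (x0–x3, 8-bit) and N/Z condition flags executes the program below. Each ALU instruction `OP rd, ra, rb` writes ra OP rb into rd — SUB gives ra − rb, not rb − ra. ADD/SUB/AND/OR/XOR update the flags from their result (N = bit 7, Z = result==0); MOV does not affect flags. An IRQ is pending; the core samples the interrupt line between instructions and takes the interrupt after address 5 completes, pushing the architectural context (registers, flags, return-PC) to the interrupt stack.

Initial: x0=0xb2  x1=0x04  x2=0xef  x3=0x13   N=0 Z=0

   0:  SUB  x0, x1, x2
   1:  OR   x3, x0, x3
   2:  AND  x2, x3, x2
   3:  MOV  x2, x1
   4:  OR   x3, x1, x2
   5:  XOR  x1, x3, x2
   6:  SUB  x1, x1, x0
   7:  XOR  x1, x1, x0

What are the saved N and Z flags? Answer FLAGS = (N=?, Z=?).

FLAGS = (N=0, Z=1)

after  0: x0=0x15 x1=0x04 x2=0xef x3=0x13  N=0 Z=0
after  1: x0=0x15 x1=0x04 x2=0xef x3=0x17  N=0 Z=0
after  2: x0=0x15 x1=0x04 x2=0x07 x3=0x17  N=0 Z=0
after  3: x0=0x15 x1=0x04 x2=0x04 x3=0x17  N=0 Z=0
after  4: x0=0x15 x1=0x04 x2=0x04 x3=0x04  N=0 Z=0
after  5: x0=0x15 x1=0x00 x2=0x04 x3=0x04  N=0 Z=1
-- IRQ taken; context saved, return-PC = 6 --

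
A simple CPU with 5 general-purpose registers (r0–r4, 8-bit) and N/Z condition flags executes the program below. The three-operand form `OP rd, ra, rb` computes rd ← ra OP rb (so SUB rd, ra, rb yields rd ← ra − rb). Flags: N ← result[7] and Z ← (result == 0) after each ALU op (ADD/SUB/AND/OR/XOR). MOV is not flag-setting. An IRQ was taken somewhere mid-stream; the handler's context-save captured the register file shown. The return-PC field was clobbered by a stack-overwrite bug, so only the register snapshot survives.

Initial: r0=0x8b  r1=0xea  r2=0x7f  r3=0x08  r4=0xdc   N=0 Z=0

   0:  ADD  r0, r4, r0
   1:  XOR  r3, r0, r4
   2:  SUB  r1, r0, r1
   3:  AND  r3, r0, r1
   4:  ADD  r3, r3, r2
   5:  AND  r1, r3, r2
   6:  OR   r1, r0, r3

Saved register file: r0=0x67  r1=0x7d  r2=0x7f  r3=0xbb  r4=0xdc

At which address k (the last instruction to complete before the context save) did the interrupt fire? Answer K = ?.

K = 2

after  0: r0=0x67 r1=0xea r2=0x7f r3=0x08 r4=0xdc  N=0 Z=0
after  1: r0=0x67 r1=0xea r2=0x7f r3=0xbb r4=0xdc  N=1 Z=0
after  2: r0=0x67 r1=0x7d r2=0x7f r3=0xbb r4=0xdc  N=0 Z=0
-- IRQ taken; context saved, return-PC = 3 --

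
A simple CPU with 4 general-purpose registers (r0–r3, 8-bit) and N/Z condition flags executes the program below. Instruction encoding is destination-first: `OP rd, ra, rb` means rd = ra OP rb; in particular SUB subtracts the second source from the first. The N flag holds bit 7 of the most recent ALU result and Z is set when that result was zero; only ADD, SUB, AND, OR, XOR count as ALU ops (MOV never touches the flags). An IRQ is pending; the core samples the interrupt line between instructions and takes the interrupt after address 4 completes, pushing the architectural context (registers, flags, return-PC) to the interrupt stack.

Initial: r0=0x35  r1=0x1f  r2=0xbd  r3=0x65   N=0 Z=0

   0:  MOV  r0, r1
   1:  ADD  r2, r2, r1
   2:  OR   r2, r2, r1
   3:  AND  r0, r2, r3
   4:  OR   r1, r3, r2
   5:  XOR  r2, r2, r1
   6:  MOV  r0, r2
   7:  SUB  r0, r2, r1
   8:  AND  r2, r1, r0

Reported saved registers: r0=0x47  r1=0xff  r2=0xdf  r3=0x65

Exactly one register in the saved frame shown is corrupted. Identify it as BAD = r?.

after  0: r0=0x1f r1=0x1f r2=0xbd r3=0x65  N=0 Z=0
after  1: r0=0x1f r1=0x1f r2=0xdc r3=0x65  N=1 Z=0
after  2: r0=0x1f r1=0x1f r2=0xdf r3=0x65  N=1 Z=0
after  3: r0=0x45 r1=0x1f r2=0xdf r3=0x65  N=0 Z=0
after  4: r0=0x45 r1=0xff r2=0xdf r3=0x65  N=1 Z=0
-- IRQ taken; context saved, return-PC = 5 --
mismatch: r0: reported 0x47 vs actual 0x45

BAD = r0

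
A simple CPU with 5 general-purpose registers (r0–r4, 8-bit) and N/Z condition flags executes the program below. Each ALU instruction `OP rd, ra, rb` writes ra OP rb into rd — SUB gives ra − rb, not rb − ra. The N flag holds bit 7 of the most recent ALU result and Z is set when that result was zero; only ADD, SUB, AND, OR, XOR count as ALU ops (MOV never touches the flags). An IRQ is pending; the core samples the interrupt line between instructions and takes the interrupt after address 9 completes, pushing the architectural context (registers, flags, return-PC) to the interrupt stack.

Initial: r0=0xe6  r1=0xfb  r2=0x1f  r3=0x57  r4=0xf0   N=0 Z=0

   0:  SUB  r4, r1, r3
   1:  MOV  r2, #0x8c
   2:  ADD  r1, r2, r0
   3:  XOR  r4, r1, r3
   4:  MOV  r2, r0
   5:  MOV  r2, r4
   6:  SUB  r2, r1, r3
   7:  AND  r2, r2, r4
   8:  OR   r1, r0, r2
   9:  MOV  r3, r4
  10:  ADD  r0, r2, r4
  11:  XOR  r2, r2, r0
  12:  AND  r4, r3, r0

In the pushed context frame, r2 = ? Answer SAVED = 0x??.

SAVED = 0x01

after  0: r0=0xe6 r1=0xfb r2=0x1f r3=0x57 r4=0xa4  N=1 Z=0
after  1: r0=0xe6 r1=0xfb r2=0x8c r3=0x57 r4=0xa4  N=1 Z=0
after  2: r0=0xe6 r1=0x72 r2=0x8c r3=0x57 r4=0xa4  N=0 Z=0
after  3: r0=0xe6 r1=0x72 r2=0x8c r3=0x57 r4=0x25  N=0 Z=0
after  4: r0=0xe6 r1=0x72 r2=0xe6 r3=0x57 r4=0x25  N=0 Z=0
after  5: r0=0xe6 r1=0x72 r2=0x25 r3=0x57 r4=0x25  N=0 Z=0
after  6: r0=0xe6 r1=0x72 r2=0x1b r3=0x57 r4=0x25  N=0 Z=0
after  7: r0=0xe6 r1=0x72 r2=0x01 r3=0x57 r4=0x25  N=0 Z=0
after  8: r0=0xe6 r1=0xe7 r2=0x01 r3=0x57 r4=0x25  N=1 Z=0
after  9: r0=0xe6 r1=0xe7 r2=0x01 r3=0x25 r4=0x25  N=1 Z=0
-- IRQ taken; context saved, return-PC = 10 --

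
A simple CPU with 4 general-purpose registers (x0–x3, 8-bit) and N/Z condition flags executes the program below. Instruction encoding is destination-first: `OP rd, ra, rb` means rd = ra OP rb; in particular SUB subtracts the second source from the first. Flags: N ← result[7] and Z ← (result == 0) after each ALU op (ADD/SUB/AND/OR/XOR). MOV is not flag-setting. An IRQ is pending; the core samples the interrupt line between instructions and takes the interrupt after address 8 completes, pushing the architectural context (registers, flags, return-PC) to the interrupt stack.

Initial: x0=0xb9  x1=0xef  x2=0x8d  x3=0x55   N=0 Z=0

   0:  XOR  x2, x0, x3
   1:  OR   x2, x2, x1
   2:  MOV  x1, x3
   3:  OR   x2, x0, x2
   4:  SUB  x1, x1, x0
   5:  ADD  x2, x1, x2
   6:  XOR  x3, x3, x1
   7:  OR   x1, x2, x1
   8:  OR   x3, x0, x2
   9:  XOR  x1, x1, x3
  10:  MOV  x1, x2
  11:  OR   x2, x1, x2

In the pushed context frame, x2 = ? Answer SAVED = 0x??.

after  0: x0=0xb9 x1=0xef x2=0xec x3=0x55  N=1 Z=0
after  1: x0=0xb9 x1=0xef x2=0xef x3=0x55  N=1 Z=0
after  2: x0=0xb9 x1=0x55 x2=0xef x3=0x55  N=1 Z=0
after  3: x0=0xb9 x1=0x55 x2=0xff x3=0x55  N=1 Z=0
after  4: x0=0xb9 x1=0x9c x2=0xff x3=0x55  N=1 Z=0
after  5: x0=0xb9 x1=0x9c x2=0x9b x3=0x55  N=1 Z=0
after  6: x0=0xb9 x1=0x9c x2=0x9b x3=0xc9  N=1 Z=0
after  7: x0=0xb9 x1=0x9f x2=0x9b x3=0xc9  N=1 Z=0
after  8: x0=0xb9 x1=0x9f x2=0x9b x3=0xbb  N=1 Z=0
-- IRQ taken; context saved, return-PC = 9 --

SAVED = 0x9b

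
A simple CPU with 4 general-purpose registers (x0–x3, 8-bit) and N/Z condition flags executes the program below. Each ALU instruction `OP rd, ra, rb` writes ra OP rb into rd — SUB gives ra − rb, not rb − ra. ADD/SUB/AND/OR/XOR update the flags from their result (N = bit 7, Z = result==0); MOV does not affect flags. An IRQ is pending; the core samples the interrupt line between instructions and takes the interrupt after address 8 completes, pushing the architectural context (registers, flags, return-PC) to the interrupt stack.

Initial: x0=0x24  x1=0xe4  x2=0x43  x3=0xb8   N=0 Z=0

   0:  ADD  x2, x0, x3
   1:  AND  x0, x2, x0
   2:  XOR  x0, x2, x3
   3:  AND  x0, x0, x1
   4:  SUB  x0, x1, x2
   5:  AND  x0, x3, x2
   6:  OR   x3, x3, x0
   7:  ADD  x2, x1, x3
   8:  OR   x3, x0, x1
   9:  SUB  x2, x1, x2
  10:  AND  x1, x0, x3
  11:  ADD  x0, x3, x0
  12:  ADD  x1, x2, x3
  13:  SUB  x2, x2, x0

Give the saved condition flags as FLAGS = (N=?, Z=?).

after  0: x0=0x24 x1=0xe4 x2=0xdc x3=0xb8  N=1 Z=0
after  1: x0=0x04 x1=0xe4 x2=0xdc x3=0xb8  N=0 Z=0
after  2: x0=0x64 x1=0xe4 x2=0xdc x3=0xb8  N=0 Z=0
after  3: x0=0x64 x1=0xe4 x2=0xdc x3=0xb8  N=0 Z=0
after  4: x0=0x08 x1=0xe4 x2=0xdc x3=0xb8  N=0 Z=0
after  5: x0=0x98 x1=0xe4 x2=0xdc x3=0xb8  N=1 Z=0
after  6: x0=0x98 x1=0xe4 x2=0xdc x3=0xb8  N=1 Z=0
after  7: x0=0x98 x1=0xe4 x2=0x9c x3=0xb8  N=1 Z=0
after  8: x0=0x98 x1=0xe4 x2=0x9c x3=0xfc  N=1 Z=0
-- IRQ taken; context saved, return-PC = 9 --

FLAGS = (N=1, Z=0)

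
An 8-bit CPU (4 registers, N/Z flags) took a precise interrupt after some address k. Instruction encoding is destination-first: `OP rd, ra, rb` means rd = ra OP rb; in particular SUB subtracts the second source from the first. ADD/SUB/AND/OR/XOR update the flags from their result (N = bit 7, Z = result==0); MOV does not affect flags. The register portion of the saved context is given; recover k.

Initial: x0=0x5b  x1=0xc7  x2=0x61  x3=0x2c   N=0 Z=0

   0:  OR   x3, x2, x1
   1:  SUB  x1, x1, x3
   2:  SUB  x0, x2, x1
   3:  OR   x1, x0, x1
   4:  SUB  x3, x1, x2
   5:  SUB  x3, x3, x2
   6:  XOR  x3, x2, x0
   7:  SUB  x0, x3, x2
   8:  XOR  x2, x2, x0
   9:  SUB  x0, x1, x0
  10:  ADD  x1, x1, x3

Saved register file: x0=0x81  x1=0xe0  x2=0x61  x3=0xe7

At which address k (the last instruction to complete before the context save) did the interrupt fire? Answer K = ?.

K = 2

after  0: x0=0x5b x1=0xc7 x2=0x61 x3=0xe7  N=1 Z=0
after  1: x0=0x5b x1=0xe0 x2=0x61 x3=0xe7  N=1 Z=0
after  2: x0=0x81 x1=0xe0 x2=0x61 x3=0xe7  N=1 Z=0
-- IRQ taken; context saved, return-PC = 3 --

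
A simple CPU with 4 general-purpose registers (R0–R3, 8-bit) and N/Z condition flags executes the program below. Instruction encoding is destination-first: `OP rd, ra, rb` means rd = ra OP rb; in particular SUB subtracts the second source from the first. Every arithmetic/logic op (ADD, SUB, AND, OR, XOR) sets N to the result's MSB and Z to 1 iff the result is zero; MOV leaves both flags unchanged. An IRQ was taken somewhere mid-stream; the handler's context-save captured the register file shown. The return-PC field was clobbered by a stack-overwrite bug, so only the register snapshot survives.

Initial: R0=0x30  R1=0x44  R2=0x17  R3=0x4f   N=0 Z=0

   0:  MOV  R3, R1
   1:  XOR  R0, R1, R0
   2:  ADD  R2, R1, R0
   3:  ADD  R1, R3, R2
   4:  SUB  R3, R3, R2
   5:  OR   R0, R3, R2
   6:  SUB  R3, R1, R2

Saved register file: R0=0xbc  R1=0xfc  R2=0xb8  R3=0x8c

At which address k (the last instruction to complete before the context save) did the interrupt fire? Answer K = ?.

K = 5

after  0: R0=0x30 R1=0x44 R2=0x17 R3=0x44  N=0 Z=0
after  1: R0=0x74 R1=0x44 R2=0x17 R3=0x44  N=0 Z=0
after  2: R0=0x74 R1=0x44 R2=0xb8 R3=0x44  N=1 Z=0
after  3: R0=0x74 R1=0xfc R2=0xb8 R3=0x44  N=1 Z=0
after  4: R0=0x74 R1=0xfc R2=0xb8 R3=0x8c  N=1 Z=0
after  5: R0=0xbc R1=0xfc R2=0xb8 R3=0x8c  N=1 Z=0
-- IRQ taken; context saved, return-PC = 6 --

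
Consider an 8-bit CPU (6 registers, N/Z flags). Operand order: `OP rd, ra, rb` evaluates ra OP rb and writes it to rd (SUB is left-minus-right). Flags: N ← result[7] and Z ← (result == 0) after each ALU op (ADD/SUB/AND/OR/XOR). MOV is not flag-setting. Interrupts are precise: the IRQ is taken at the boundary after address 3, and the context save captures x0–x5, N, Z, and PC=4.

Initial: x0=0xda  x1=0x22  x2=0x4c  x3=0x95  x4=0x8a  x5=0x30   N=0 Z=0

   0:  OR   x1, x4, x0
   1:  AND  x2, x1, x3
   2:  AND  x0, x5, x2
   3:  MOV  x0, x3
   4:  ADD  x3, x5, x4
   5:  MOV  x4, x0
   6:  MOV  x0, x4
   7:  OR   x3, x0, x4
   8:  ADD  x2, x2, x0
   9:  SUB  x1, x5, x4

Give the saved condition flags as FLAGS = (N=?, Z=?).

FLAGS = (N=0, Z=0)

after  0: x0=0xda x1=0xda x2=0x4c x3=0x95 x4=0x8a x5=0x30  N=1 Z=0
after  1: x0=0xda x1=0xda x2=0x90 x3=0x95 x4=0x8a x5=0x30  N=1 Z=0
after  2: x0=0x10 x1=0xda x2=0x90 x3=0x95 x4=0x8a x5=0x30  N=0 Z=0
after  3: x0=0x95 x1=0xda x2=0x90 x3=0x95 x4=0x8a x5=0x30  N=0 Z=0
-- IRQ taken; context saved, return-PC = 4 --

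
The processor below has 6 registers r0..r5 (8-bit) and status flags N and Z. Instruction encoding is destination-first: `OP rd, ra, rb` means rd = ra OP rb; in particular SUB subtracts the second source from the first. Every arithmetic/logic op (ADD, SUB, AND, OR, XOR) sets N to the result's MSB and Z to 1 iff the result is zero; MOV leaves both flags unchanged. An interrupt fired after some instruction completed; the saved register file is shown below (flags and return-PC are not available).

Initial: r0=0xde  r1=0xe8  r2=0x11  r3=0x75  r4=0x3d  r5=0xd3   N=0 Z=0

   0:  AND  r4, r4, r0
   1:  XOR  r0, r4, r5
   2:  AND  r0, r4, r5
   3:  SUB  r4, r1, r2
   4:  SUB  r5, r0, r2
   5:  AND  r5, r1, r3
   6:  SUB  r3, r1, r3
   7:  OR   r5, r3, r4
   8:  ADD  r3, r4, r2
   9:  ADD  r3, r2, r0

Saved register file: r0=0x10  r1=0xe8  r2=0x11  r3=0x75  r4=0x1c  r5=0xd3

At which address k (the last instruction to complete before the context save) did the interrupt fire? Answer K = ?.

K = 2

after  0: r0=0xde r1=0xe8 r2=0x11 r3=0x75 r4=0x1c r5=0xd3  N=0 Z=0
after  1: r0=0xcf r1=0xe8 r2=0x11 r3=0x75 r4=0x1c r5=0xd3  N=1 Z=0
after  2: r0=0x10 r1=0xe8 r2=0x11 r3=0x75 r4=0x1c r5=0xd3  N=0 Z=0
-- IRQ taken; context saved, return-PC = 3 --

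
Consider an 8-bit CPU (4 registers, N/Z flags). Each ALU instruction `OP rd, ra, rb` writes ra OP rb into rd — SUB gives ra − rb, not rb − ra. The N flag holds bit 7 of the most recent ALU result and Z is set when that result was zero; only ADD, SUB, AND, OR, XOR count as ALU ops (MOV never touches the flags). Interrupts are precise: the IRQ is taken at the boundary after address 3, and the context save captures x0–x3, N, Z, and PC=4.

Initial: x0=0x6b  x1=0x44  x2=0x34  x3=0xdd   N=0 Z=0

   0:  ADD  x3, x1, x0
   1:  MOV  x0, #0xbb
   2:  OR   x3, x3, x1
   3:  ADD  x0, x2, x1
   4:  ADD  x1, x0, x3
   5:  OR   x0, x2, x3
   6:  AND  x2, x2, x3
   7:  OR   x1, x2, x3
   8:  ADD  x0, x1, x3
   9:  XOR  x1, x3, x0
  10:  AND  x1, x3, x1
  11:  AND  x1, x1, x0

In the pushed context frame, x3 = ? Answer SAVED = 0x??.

SAVED = 0xef

after  0: x0=0x6b x1=0x44 x2=0x34 x3=0xaf  N=1 Z=0
after  1: x0=0xbb x1=0x44 x2=0x34 x3=0xaf  N=1 Z=0
after  2: x0=0xbb x1=0x44 x2=0x34 x3=0xef  N=1 Z=0
after  3: x0=0x78 x1=0x44 x2=0x34 x3=0xef  N=0 Z=0
-- IRQ taken; context saved, return-PC = 4 --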